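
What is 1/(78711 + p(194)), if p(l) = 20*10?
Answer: 1/78911 ≈ 1.2673e-5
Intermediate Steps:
p(l) = 200
1/(78711 + p(194)) = 1/(78711 + 200) = 1/78911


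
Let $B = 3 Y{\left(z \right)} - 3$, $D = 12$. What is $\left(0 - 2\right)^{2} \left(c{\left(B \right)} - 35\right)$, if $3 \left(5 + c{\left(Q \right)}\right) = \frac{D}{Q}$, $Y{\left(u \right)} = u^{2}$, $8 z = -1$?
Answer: $- \frac{31264}{189} \approx -165.42$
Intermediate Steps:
$z = - \frac{1}{8}$ ($z = \frac{1}{8} \left(-1\right) = - \frac{1}{8} \approx -0.125$)
$B = - \frac{189}{64}$ ($B = 3 \left(- \frac{1}{8}\right)^{2} - 3 = 3 \cdot \frac{1}{64} - 3 = \frac{3}{64} - 3 = - \frac{189}{64} \approx -2.9531$)
$c{\left(Q \right)} = -5 + \frac{4}{Q}$ ($c{\left(Q \right)} = -5 + \frac{12 \frac{1}{Q}}{3} = -5 + \frac{4}{Q}$)
$\left(0 - 2\right)^{2} \left(c{\left(B \right)} - 35\right) = \left(0 - 2\right)^{2} \left(\left(-5 + \frac{4}{- \frac{189}{64}}\right) - 35\right) = \left(-2\right)^{2} \left(\left(-5 + 4 \left(- \frac{64}{189}\right)\right) - 35\right) = 4 \left(\left(-5 - \frac{256}{189}\right) - 35\right) = 4 \left(- \frac{1201}{189} - 35\right) = 4 \left(- \frac{7816}{189}\right) = - \frac{31264}{189}$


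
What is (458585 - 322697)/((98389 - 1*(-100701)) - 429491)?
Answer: -135888/230401 ≈ -0.58979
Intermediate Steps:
(458585 - 322697)/((98389 - 1*(-100701)) - 429491) = 135888/((98389 + 100701) - 429491) = 135888/(199090 - 429491) = 135888/(-230401) = 135888*(-1/230401) = -135888/230401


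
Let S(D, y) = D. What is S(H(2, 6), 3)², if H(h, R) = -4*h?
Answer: 64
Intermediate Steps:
S(H(2, 6), 3)² = (-4*2)² = (-8)² = 64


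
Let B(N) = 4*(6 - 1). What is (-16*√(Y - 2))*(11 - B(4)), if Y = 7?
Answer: 144*√5 ≈ 321.99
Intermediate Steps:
B(N) = 20 (B(N) = 4*5 = 20)
(-16*√(Y - 2))*(11 - B(4)) = (-16*√(7 - 2))*(11 - 1*20) = (-16*√5)*(11 - 20) = -16*√5*(-9) = 144*√5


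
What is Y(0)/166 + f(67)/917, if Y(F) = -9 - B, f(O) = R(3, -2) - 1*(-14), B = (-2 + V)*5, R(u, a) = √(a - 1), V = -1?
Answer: 559/10873 + I*√3/917 ≈ 0.051412 + 0.0018888*I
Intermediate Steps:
R(u, a) = √(-1 + a)
B = -15 (B = (-2 - 1)*5 = -3*5 = -15)
f(O) = 14 + I*√3 (f(O) = √(-1 - 2) - 1*(-14) = √(-3) + 14 = I*√3 + 14 = 14 + I*√3)
Y(F) = 6 (Y(F) = -9 - 1*(-15) = -9 + 15 = 6)
Y(0)/166 + f(67)/917 = 6/166 + (14 + I*√3)/917 = 6*(1/166) + (14 + I*√3)*(1/917) = 3/83 + (2/131 + I*√3/917) = 559/10873 + I*√3/917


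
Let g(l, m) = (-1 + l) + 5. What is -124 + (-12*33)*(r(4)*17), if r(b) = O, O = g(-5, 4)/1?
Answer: 6608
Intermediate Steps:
g(l, m) = 4 + l
O = -1 (O = (4 - 5)/1 = -1*1 = -1)
r(b) = -1
-124 + (-12*33)*(r(4)*17) = -124 + (-12*33)*(-1*17) = -124 - 396*(-17) = -124 + 6732 = 6608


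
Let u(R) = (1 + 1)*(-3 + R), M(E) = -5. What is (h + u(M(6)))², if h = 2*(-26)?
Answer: 4624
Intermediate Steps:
u(R) = -6 + 2*R (u(R) = 2*(-3 + R) = -6 + 2*R)
h = -52
(h + u(M(6)))² = (-52 + (-6 + 2*(-5)))² = (-52 + (-6 - 10))² = (-52 - 16)² = (-68)² = 4624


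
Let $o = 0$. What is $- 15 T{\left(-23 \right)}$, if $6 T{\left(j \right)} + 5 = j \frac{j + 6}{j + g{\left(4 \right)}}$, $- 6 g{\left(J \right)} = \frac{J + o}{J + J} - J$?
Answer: $\frac{30185}{538} \approx 56.106$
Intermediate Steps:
$g{\left(J \right)} = - \frac{1}{12} + \frac{J}{6}$ ($g{\left(J \right)} = - \frac{\frac{J + 0}{J + J} - J}{6} = - \frac{\frac{J}{2 J} - J}{6} = - \frac{J \frac{1}{2 J} - J}{6} = - \frac{\frac{1}{2} - J}{6} = - \frac{1}{12} + \frac{J}{6}$)
$T{\left(j \right)} = - \frac{5}{6} + \frac{j \left(6 + j\right)}{6 \left(\frac{7}{12} + j\right)}$ ($T{\left(j \right)} = - \frac{5}{6} + \frac{j \frac{j + 6}{j + \left(- \frac{1}{12} + \frac{1}{6} \cdot 4\right)}}{6} = - \frac{5}{6} + \frac{j \frac{6 + j}{j + \left(- \frac{1}{12} + \frac{2}{3}\right)}}{6} = - \frac{5}{6} + \frac{j \frac{6 + j}{j + \frac{7}{12}}}{6} = - \frac{5}{6} + \frac{j \frac{6 + j}{\frac{7}{12} + j}}{6} = - \frac{5}{6} + \frac{j \frac{1}{\frac{7}{12} + j} \left(6 + j\right)}{6} = - \frac{5}{6} + \frac{j \left(6 + j\right)}{6 \left(\frac{7}{12} + j\right)}$)
$- 15 T{\left(-23 \right)} = - 15 \frac{-35 + 12 \left(-23\right) + 12 \left(-23\right)^{2}}{6 \left(7 + 12 \left(-23\right)\right)} = - 15 \frac{-35 - 276 + 12 \cdot 529}{6 \left(7 - 276\right)} = - 15 \frac{-35 - 276 + 6348}{6 \left(-269\right)} = - 15 \cdot \frac{1}{6} \left(- \frac{1}{269}\right) 6037 = \left(-15\right) \left(- \frac{6037}{1614}\right) = \frac{30185}{538}$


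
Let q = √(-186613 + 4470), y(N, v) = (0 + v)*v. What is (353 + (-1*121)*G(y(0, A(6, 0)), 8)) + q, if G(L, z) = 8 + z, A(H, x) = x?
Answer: -1583 + I*√182143 ≈ -1583.0 + 426.78*I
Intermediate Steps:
y(N, v) = v² (y(N, v) = v*v = v²)
q = I*√182143 (q = √(-182143) = I*√182143 ≈ 426.78*I)
(353 + (-1*121)*G(y(0, A(6, 0)), 8)) + q = (353 + (-1*121)*(8 + 8)) + I*√182143 = (353 - 121*16) + I*√182143 = (353 - 1936) + I*√182143 = -1583 + I*√182143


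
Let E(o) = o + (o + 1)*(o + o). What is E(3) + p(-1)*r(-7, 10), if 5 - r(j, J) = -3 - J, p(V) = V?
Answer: 9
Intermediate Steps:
E(o) = o + 2*o*(1 + o) (E(o) = o + (1 + o)*(2*o) = o + 2*o*(1 + o))
r(j, J) = 8 + J (r(j, J) = 5 - (-3 - J) = 5 + (3 + J) = 8 + J)
E(3) + p(-1)*r(-7, 10) = 3*(3 + 2*3) - (8 + 10) = 3*(3 + 6) - 1*18 = 3*9 - 18 = 27 - 18 = 9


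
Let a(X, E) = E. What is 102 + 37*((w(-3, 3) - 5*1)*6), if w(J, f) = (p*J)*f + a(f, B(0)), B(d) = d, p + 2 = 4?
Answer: -5004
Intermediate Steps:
p = 2 (p = -2 + 4 = 2)
w(J, f) = 2*J*f (w(J, f) = (2*J)*f + 0 = 2*J*f + 0 = 2*J*f)
102 + 37*((w(-3, 3) - 5*1)*6) = 102 + 37*((2*(-3)*3 - 5*1)*6) = 102 + 37*((-18 - 5)*6) = 102 + 37*(-23*6) = 102 + 37*(-138) = 102 - 5106 = -5004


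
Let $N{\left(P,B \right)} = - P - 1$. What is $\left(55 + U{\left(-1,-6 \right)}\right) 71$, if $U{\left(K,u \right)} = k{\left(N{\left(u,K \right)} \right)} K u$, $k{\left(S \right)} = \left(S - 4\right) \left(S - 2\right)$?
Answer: $5183$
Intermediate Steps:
$N{\left(P,B \right)} = -1 - P$
$k{\left(S \right)} = \left(-4 + S\right) \left(-2 + S\right)$
$U{\left(K,u \right)} = K u \left(14 + \left(-1 - u\right)^{2} + 6 u\right)$ ($U{\left(K,u \right)} = \left(8 + \left(-1 - u\right)^{2} - 6 \left(-1 - u\right)\right) K u = \left(8 + \left(-1 - u\right)^{2} + \left(6 + 6 u\right)\right) K u = \left(14 + \left(-1 - u\right)^{2} + 6 u\right) K u = K \left(14 + \left(-1 - u\right)^{2} + 6 u\right) u = K u \left(14 + \left(-1 - u\right)^{2} + 6 u\right)$)
$\left(55 + U{\left(-1,-6 \right)}\right) 71 = \left(55 - - 6 \left(15 + \left(-6\right)^{2} + 8 \left(-6\right)\right)\right) 71 = \left(55 - - 6 \left(15 + 36 - 48\right)\right) 71 = \left(55 - \left(-6\right) 3\right) 71 = \left(55 + 18\right) 71 = 73 \cdot 71 = 5183$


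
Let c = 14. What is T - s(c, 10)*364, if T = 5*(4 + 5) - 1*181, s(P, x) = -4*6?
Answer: 8600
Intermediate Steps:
s(P, x) = -24
T = -136 (T = 5*9 - 181 = 45 - 181 = -136)
T - s(c, 10)*364 = -136 - 1*(-24)*364 = -136 + 24*364 = -136 + 8736 = 8600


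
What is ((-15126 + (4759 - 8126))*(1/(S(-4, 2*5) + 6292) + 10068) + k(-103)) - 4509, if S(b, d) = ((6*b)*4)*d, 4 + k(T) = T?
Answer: -992776508973/5332 ≈ -1.8619e+8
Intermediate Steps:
k(T) = -4 + T
S(b, d) = 24*b*d (S(b, d) = (24*b)*d = 24*b*d)
((-15126 + (4759 - 8126))*(1/(S(-4, 2*5) + 6292) + 10068) + k(-103)) - 4509 = ((-15126 + (4759 - 8126))*(1/(24*(-4)*(2*5) + 6292) + 10068) + (-4 - 103)) - 4509 = ((-15126 - 3367)*(1/(24*(-4)*10 + 6292) + 10068) - 107) - 4509 = (-18493*(1/(-960 + 6292) + 10068) - 107) - 4509 = (-18493*(1/5332 + 10068) - 107) - 4509 = (-18493*53682577/5332 - 107) - 4509 = (-992751896461/5332 - 107) - 4509 = -992752466985/5332 - 4509 = -992776508973/5332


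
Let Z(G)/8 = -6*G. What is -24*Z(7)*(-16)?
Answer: -129024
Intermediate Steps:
Z(G) = -48*G (Z(G) = 8*(-6*G) = -48*G)
-24*Z(7)*(-16) = -(-1152)*7*(-16) = -24*(-336)*(-16) = 8064*(-16) = -129024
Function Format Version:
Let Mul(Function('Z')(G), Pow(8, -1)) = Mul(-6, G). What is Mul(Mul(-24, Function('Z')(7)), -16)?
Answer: -129024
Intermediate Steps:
Function('Z')(G) = Mul(-48, G) (Function('Z')(G) = Mul(8, Mul(-6, G)) = Mul(-48, G))
Mul(Mul(-24, Function('Z')(7)), -16) = Mul(Mul(-24, Mul(-48, 7)), -16) = Mul(Mul(-24, -336), -16) = Mul(8064, -16) = -129024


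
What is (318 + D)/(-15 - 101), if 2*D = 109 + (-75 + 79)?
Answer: -749/232 ≈ -3.2284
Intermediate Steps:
D = 113/2 (D = (109 + (-75 + 79))/2 = (109 + 4)/2 = (1/2)*113 = 113/2 ≈ 56.500)
(318 + D)/(-15 - 101) = (318 + 113/2)/(-15 - 101) = (749/2)/(-116) = (749/2)*(-1/116) = -749/232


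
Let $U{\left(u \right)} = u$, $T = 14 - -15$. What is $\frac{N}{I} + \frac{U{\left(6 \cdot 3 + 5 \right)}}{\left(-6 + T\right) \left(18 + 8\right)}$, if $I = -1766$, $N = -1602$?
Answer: $\frac{21709}{22958} \approx 0.9456$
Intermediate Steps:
$T = 29$ ($T = 14 + 15 = 29$)
$\frac{N}{I} + \frac{U{\left(6 \cdot 3 + 5 \right)}}{\left(-6 + T\right) \left(18 + 8\right)} = - \frac{1602}{-1766} + \frac{6 \cdot 3 + 5}{\left(-6 + 29\right) \left(18 + 8\right)} = \left(-1602\right) \left(- \frac{1}{1766}\right) + \frac{18 + 5}{23 \cdot 26} = \frac{801}{883} + \frac{23}{598} = \frac{801}{883} + 23 \cdot \frac{1}{598} = \frac{801}{883} + \frac{1}{26} = \frac{21709}{22958}$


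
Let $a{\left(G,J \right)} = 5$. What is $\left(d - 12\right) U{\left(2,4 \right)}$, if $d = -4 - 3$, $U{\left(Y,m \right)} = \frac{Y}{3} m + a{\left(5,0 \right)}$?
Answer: $- \frac{437}{3} \approx -145.67$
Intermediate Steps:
$U{\left(Y,m \right)} = 5 + \frac{Y m}{3}$ ($U{\left(Y,m \right)} = \frac{Y}{3} m + 5 = \frac{Y m}{3} + 5 = 5 + \frac{Y m}{3}$)
$d = -7$
$\left(d - 12\right) U{\left(2,4 \right)} = \left(-7 - 12\right) \left(5 + \frac{1}{3} \cdot 2 \cdot 4\right) = - 19 \left(5 + \frac{8}{3}\right) = \left(-19\right) \frac{23}{3} = - \frac{437}{3}$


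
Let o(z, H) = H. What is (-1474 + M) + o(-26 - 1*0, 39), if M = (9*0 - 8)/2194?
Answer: -1574199/1097 ≈ -1435.0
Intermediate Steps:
M = -4/1097 (M = (0 - 8)*(1/2194) = -8*1/2194 = -4/1097 ≈ -0.0036463)
(-1474 + M) + o(-26 - 1*0, 39) = (-1474 - 4/1097) + 39 = -1616982/1097 + 39 = -1574199/1097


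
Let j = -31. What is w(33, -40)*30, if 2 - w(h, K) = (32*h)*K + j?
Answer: 1268190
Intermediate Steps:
w(h, K) = 33 - 32*K*h (w(h, K) = 2 - ((32*h)*K - 31) = 2 - (32*K*h - 31) = 2 - (-31 + 32*K*h) = 2 + (31 - 32*K*h) = 33 - 32*K*h)
w(33, -40)*30 = (33 - 32*(-40)*33)*30 = (33 + 42240)*30 = 42273*30 = 1268190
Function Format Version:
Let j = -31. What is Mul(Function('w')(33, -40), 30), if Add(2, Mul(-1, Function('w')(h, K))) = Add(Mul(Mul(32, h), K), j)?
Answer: 1268190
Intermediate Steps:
Function('w')(h, K) = Add(33, Mul(-32, K, h)) (Function('w')(h, K) = Add(2, Mul(-1, Add(Mul(Mul(32, h), K), -31))) = Add(2, Mul(-1, Add(Mul(32, K, h), -31))) = Add(2, Mul(-1, Add(-31, Mul(32, K, h)))) = Add(2, Add(31, Mul(-32, K, h))) = Add(33, Mul(-32, K, h)))
Mul(Function('w')(33, -40), 30) = Mul(Add(33, Mul(-32, -40, 33)), 30) = Mul(Add(33, 42240), 30) = Mul(42273, 30) = 1268190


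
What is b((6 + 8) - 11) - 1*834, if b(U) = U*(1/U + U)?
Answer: -824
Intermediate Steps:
b(U) = U*(U + 1/U)
b((6 + 8) - 11) - 1*834 = (1 + ((6 + 8) - 11)**2) - 1*834 = (1 + (14 - 11)**2) - 834 = (1 + 3**2) - 834 = (1 + 9) - 834 = 10 - 834 = -824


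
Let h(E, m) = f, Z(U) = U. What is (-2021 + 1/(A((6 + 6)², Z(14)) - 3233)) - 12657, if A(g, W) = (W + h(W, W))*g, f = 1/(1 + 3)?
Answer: -17334719/1181 ≈ -14678.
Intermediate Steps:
f = ¼ (f = 1/4 = ¼ ≈ 0.25000)
h(E, m) = ¼
A(g, W) = g*(¼ + W) (A(g, W) = (W + ¼)*g = (¼ + W)*g = g*(¼ + W))
(-2021 + 1/(A((6 + 6)², Z(14)) - 3233)) - 12657 = (-2021 + 1/((6 + 6)²*(¼ + 14) - 3233)) - 12657 = (-2021 + 1/(12²*(57/4) - 3233)) - 12657 = (-2021 + 1/(144*(57/4) - 3233)) - 12657 = (-2021 + 1/(2052 - 3233)) - 12657 = (-2021 + 1/(-1181)) - 12657 = (-2021 - 1/1181) - 12657 = -2386802/1181 - 12657 = -17334719/1181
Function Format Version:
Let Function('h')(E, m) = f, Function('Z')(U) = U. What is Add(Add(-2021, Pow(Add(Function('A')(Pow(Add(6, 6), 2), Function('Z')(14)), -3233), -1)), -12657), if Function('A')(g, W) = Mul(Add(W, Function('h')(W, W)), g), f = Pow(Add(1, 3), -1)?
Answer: Rational(-17334719, 1181) ≈ -14678.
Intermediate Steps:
f = Rational(1, 4) (f = Pow(4, -1) = Rational(1, 4) ≈ 0.25000)
Function('h')(E, m) = Rational(1, 4)
Function('A')(g, W) = Mul(g, Add(Rational(1, 4), W)) (Function('A')(g, W) = Mul(Add(W, Rational(1, 4)), g) = Mul(Add(Rational(1, 4), W), g) = Mul(g, Add(Rational(1, 4), W)))
Add(Add(-2021, Pow(Add(Function('A')(Pow(Add(6, 6), 2), Function('Z')(14)), -3233), -1)), -12657) = Add(Add(-2021, Pow(Add(Mul(Pow(Add(6, 6), 2), Add(Rational(1, 4), 14)), -3233), -1)), -12657) = Add(Add(-2021, Pow(Add(Mul(Pow(12, 2), Rational(57, 4)), -3233), -1)), -12657) = Add(Add(-2021, Pow(Add(Mul(144, Rational(57, 4)), -3233), -1)), -12657) = Add(Add(-2021, Pow(Add(2052, -3233), -1)), -12657) = Add(Add(-2021, Pow(-1181, -1)), -12657) = Add(Add(-2021, Rational(-1, 1181)), -12657) = Add(Rational(-2386802, 1181), -12657) = Rational(-17334719, 1181)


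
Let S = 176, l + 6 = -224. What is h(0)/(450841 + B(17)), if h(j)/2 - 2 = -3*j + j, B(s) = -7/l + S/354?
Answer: 162840/18353758589 ≈ 8.8723e-6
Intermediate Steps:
l = -230 (l = -6 - 224 = -230)
B(s) = 21479/40710 (B(s) = -7/(-230) + 176/354 = -7*(-1/230) + 176*(1/354) = 7/230 + 88/177 = 21479/40710)
h(j) = 4 - 4*j (h(j) = 4 + 2*(-3*j + j) = 4 + 2*(-2*j) = 4 - 4*j)
h(0)/(450841 + B(17)) = (4 - 4*0)/(450841 + 21479/40710) = (4 + 0)/(18353758589/40710) = (40710/18353758589)*4 = 162840/18353758589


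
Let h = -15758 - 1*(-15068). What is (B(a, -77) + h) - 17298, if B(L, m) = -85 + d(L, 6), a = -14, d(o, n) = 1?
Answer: -18072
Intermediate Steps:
h = -690 (h = -15758 + 15068 = -690)
B(L, m) = -84 (B(L, m) = -85 + 1 = -84)
(B(a, -77) + h) - 17298 = (-84 - 690) - 17298 = -774 - 17298 = -18072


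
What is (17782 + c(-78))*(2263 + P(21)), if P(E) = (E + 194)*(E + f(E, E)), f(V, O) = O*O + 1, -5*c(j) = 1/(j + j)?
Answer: 117672749124/65 ≈ 1.8104e+9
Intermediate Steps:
c(j) = -1/(10*j) (c(j) = -1/(5*(j + j)) = -1/(2*j)/5 = -1/(10*j))
f(V, O) = 1 + O**2 (f(V, O) = O**2 + 1 = 1 + O**2)
P(E) = (194 + E)*(1 + E + E**2) (P(E) = (E + 194)*(E + (1 + E**2)) = (194 + E)*(1 + E + E**2))
(17782 + c(-78))*(2263 + P(21)) = (17782 - 1/10/(-78))*(2263 + (194 + 21**3 + 195*21 + 195*21**2)) = (17782 - 1/10*(-1/78))*(2263 + (194 + 9261 + 4095 + 195*441)) = (17782 + 1/780)*(2263 + (194 + 9261 + 4095 + 85995)) = 13869961*(2263 + 99545)/780 = (13869961/780)*101808 = 117672749124/65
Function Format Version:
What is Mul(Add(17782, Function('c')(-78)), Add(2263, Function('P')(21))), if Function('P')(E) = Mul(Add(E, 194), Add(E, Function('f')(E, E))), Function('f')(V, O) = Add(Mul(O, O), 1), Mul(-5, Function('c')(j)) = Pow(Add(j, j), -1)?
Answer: Rational(117672749124, 65) ≈ 1.8104e+9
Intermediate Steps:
Function('c')(j) = Mul(Rational(-1, 10), Pow(j, -1)) (Function('c')(j) = Mul(Rational(-1, 5), Pow(Add(j, j), -1)) = Mul(Rational(-1, 5), Pow(Mul(2, j), -1)) = Mul(Rational(-1, 5), Mul(Rational(1, 2), Pow(j, -1))) = Mul(Rational(-1, 10), Pow(j, -1)))
Function('f')(V, O) = Add(1, Pow(O, 2)) (Function('f')(V, O) = Add(Pow(O, 2), 1) = Add(1, Pow(O, 2)))
Function('P')(E) = Mul(Add(194, E), Add(1, E, Pow(E, 2))) (Function('P')(E) = Mul(Add(E, 194), Add(E, Add(1, Pow(E, 2)))) = Mul(Add(194, E), Add(1, E, Pow(E, 2))))
Mul(Add(17782, Function('c')(-78)), Add(2263, Function('P')(21))) = Mul(Add(17782, Mul(Rational(-1, 10), Pow(-78, -1))), Add(2263, Add(194, Pow(21, 3), Mul(195, 21), Mul(195, Pow(21, 2))))) = Mul(Add(17782, Mul(Rational(-1, 10), Rational(-1, 78))), Add(2263, Add(194, 9261, 4095, Mul(195, 441)))) = Mul(Add(17782, Rational(1, 780)), Add(2263, Add(194, 9261, 4095, 85995))) = Mul(Rational(13869961, 780), Add(2263, 99545)) = Mul(Rational(13869961, 780), 101808) = Rational(117672749124, 65)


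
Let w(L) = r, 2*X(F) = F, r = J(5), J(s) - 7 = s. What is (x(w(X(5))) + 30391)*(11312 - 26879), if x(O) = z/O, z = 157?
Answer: -1893201461/4 ≈ -4.7330e+8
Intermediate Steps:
J(s) = 7 + s
r = 12 (r = 7 + 5 = 12)
X(F) = F/2
w(L) = 12
x(O) = 157/O
(x(w(X(5))) + 30391)*(11312 - 26879) = (157/12 + 30391)*(11312 - 26879) = (157*(1/12) + 30391)*(-15567) = (157/12 + 30391)*(-15567) = (364849/12)*(-15567) = -1893201461/4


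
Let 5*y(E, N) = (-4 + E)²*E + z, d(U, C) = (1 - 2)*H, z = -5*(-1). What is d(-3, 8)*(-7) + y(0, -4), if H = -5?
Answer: -34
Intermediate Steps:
z = 5
d(U, C) = 5 (d(U, C) = (1 - 2)*(-5) = -1*(-5) = 5)
y(E, N) = 1 + E*(-4 + E)²/5 (y(E, N) = ((-4 + E)²*E + 5)/5 = (E*(-4 + E)² + 5)/5 = (5 + E*(-4 + E)²)/5 = 1 + E*(-4 + E)²/5)
d(-3, 8)*(-7) + y(0, -4) = 5*(-7) + (1 + (⅕)*0*(-4 + 0)²) = -35 + (1 + (⅕)*0*(-4)²) = -35 + (1 + (⅕)*0*16) = -35 + (1 + 0) = -35 + 1 = -34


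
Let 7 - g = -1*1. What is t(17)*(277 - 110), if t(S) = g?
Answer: 1336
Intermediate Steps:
g = 8 (g = 7 - (-1) = 7 - 1*(-1) = 7 + 1 = 8)
t(S) = 8
t(17)*(277 - 110) = 8*(277 - 110) = 8*167 = 1336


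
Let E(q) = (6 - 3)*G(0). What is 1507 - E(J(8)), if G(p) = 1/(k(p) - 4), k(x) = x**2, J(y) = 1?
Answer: 6031/4 ≈ 1507.8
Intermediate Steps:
G(p) = 1/(-4 + p**2) (G(p) = 1/(p**2 - 4) = 1/(-4 + p**2))
E(q) = -3/4 (E(q) = (6 - 3)/(-4 + 0**2) = 3/(-4 + 0) = 3/(-4) = 3*(-1/4) = -3/4)
1507 - E(J(8)) = 1507 - 1*(-3/4) = 1507 + 3/4 = 6031/4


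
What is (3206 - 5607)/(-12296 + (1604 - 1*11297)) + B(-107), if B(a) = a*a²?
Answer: -26937468126/21989 ≈ -1.2250e+6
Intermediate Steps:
B(a) = a³
(3206 - 5607)/(-12296 + (1604 - 1*11297)) + B(-107) = (3206 - 5607)/(-12296 + (1604 - 1*11297)) + (-107)³ = -2401/(-12296 + (1604 - 11297)) - 1225043 = -2401/(-12296 - 9693) - 1225043 = -2401/(-21989) - 1225043 = -2401*(-1/21989) - 1225043 = 2401/21989 - 1225043 = -26937468126/21989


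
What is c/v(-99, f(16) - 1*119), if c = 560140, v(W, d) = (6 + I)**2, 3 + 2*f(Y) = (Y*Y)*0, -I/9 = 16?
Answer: 140035/4761 ≈ 29.413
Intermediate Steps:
I = -144 (I = -9*16 = -144)
f(Y) = -3/2 (f(Y) = -3/2 + ((Y*Y)*0)/2 = -3/2 + (Y**2*0)/2 = -3/2 + (1/2)*0 = -3/2 + 0 = -3/2)
v(W, d) = 19044 (v(W, d) = (6 - 144)**2 = (-138)**2 = 19044)
c/v(-99, f(16) - 1*119) = 560140/19044 = 560140*(1/19044) = 140035/4761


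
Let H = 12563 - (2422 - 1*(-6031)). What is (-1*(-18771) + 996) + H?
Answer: 23877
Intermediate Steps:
H = 4110 (H = 12563 - (2422 + 6031) = 12563 - 1*8453 = 12563 - 8453 = 4110)
(-1*(-18771) + 996) + H = (-1*(-18771) + 996) + 4110 = (18771 + 996) + 4110 = 19767 + 4110 = 23877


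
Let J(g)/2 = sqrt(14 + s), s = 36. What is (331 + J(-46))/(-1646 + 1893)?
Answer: 331/247 + 10*sqrt(2)/247 ≈ 1.3973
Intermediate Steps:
J(g) = 10*sqrt(2) (J(g) = 2*sqrt(14 + 36) = 2*sqrt(50) = 2*(5*sqrt(2)) = 10*sqrt(2))
(331 + J(-46))/(-1646 + 1893) = (331 + 10*sqrt(2))/(-1646 + 1893) = (331 + 10*sqrt(2))/247 = (331 + 10*sqrt(2))*(1/247) = 331/247 + 10*sqrt(2)/247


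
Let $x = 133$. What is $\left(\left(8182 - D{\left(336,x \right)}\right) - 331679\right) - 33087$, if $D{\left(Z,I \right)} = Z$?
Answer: $-356920$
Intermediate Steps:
$\left(\left(8182 - D{\left(336,x \right)}\right) - 331679\right) - 33087 = \left(\left(8182 - 336\right) - 331679\right) - 33087 = \left(7846 - 331679\right) - 33087 = -323833 - 33087 = -356920$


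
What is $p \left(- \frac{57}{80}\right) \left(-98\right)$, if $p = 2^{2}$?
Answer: $\frac{2793}{10} \approx 279.3$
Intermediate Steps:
$p = 4$
$p \left(- \frac{57}{80}\right) \left(-98\right) = 4 \left(- \frac{57}{80}\right) \left(-98\right) = \left(- \frac{57}{20}\right) \left(-98\right) = \frac{2793}{10}$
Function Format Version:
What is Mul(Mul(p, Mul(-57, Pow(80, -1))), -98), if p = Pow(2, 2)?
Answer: Rational(2793, 10) ≈ 279.30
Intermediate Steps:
p = 4
Mul(Mul(p, Mul(-57, Pow(80, -1))), -98) = Mul(Mul(4, Mul(-57, Pow(80, -1))), -98) = Mul(Mul(4, Mul(-57, Rational(1, 80))), -98) = Mul(Mul(4, Rational(-57, 80)), -98) = Mul(Rational(-57, 20), -98) = Rational(2793, 10)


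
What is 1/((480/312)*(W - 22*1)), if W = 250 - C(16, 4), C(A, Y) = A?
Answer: 13/4240 ≈ 0.0030660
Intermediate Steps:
W = 234 (W = 250 - 1*16 = 250 - 16 = 234)
1/((480/312)*(W - 22*1)) = 1/((480/312)*(234 - 22*1)) = 1/((480*(1/312))*(234 - 22)) = 1/((20/13)*212) = 1/(4240/13) = 13/4240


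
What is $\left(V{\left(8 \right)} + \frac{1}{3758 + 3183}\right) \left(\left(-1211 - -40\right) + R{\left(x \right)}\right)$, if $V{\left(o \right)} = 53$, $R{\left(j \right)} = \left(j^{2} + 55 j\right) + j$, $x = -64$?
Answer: $- \frac{242428966}{6941} \approx -34927.0$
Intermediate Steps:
$R{\left(j \right)} = j^{2} + 56 j$
$\left(V{\left(8 \right)} + \frac{1}{3758 + 3183}\right) \left(\left(-1211 - -40\right) + R{\left(x \right)}\right) = \left(53 + \frac{1}{3758 + 3183}\right) \left(\left(-1211 - -40\right) - 64 \left(56 - 64\right)\right) = \left(53 + \frac{1}{6941}\right) \left(\left(-1211 + 40\right) - -512\right) = \left(53 + \frac{1}{6941}\right) \left(-1171 + 512\right) = \frac{367874}{6941} \left(-659\right) = - \frac{242428966}{6941}$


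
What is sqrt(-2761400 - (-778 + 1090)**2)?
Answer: 2*I*sqrt(714686) ≈ 1690.8*I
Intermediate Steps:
sqrt(-2761400 - (-778 + 1090)**2) = sqrt(-2761400 - 1*312**2) = sqrt(-2761400 - 1*97344) = sqrt(-2761400 - 97344) = sqrt(-2858744) = 2*I*sqrt(714686)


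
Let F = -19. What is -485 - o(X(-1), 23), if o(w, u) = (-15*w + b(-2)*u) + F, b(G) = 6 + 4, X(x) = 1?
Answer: -681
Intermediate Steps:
b(G) = 10
o(w, u) = -19 - 15*w + 10*u (o(w, u) = (-15*w + 10*u) - 19 = -19 - 15*w + 10*u)
-485 - o(X(-1), 23) = -485 - (-19 - 15*1 + 10*23) = -485 - (-19 - 15 + 230) = -485 - 1*196 = -485 - 196 = -681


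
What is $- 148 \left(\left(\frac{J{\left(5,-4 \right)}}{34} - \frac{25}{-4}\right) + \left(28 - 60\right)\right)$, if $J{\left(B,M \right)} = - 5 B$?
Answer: $\frac{66637}{17} \approx 3919.8$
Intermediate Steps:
$- 148 \left(\left(\frac{J{\left(5,-4 \right)}}{34} - \frac{25}{-4}\right) + \left(28 - 60\right)\right) = - 148 \left(\left(\frac{\left(-5\right) 5}{34} - \frac{25}{-4}\right) + \left(28 - 60\right)\right) = - 148 \left(\left(\left(-25\right) \frac{1}{34} - - \frac{25}{4}\right) - 32\right) = - 148 \left(\left(- \frac{25}{34} + \frac{25}{4}\right) - 32\right) = - 148 \left(\frac{375}{68} - 32\right) = \left(-148\right) \left(- \frac{1801}{68}\right) = \frac{66637}{17}$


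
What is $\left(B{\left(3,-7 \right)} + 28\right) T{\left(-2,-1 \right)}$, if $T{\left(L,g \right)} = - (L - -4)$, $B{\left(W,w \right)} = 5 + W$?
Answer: $-72$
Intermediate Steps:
$T{\left(L,g \right)} = -4 - L$ ($T{\left(L,g \right)} = - (L + 4) = - (4 + L) = -4 - L$)
$\left(B{\left(3,-7 \right)} + 28\right) T{\left(-2,-1 \right)} = \left(\left(5 + 3\right) + 28\right) \left(-4 - -2\right) = \left(8 + 28\right) \left(-4 + 2\right) = 36 \left(-2\right) = -72$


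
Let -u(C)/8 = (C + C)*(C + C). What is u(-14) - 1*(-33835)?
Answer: 27563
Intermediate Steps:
u(C) = -32*C² (u(C) = -8*(C + C)*(C + C) = -8*2*C*2*C = -32*C²)
u(-14) - 1*(-33835) = -32*(-14)² - 1*(-33835) = -32*196 + 33835 = -6272 + 33835 = 27563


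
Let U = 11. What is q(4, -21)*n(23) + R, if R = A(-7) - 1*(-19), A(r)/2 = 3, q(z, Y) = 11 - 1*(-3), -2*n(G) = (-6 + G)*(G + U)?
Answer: -4021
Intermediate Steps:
n(G) = -(-6 + G)*(11 + G)/2 (n(G) = -(-6 + G)*(G + 11)/2 = -(-6 + G)*(11 + G)/2)
q(z, Y) = 14 (q(z, Y) = 11 + 3 = 14)
A(r) = 6 (A(r) = 2*3 = 6)
R = 25 (R = 6 - 1*(-19) = 6 + 19 = 25)
q(4, -21)*n(23) + R = 14*(33 - 5/2*23 - ½*23²) + 25 = 14*(33 - 115/2 - ½*529) + 25 = 14*(33 - 115/2 - 529/2) + 25 = 14*(-289) + 25 = -4046 + 25 = -4021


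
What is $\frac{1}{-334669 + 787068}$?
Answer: $\frac{1}{452399} \approx 2.2104 \cdot 10^{-6}$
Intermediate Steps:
$\frac{1}{-334669 + 787068} = \frac{1}{452399}$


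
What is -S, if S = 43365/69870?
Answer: -2891/4658 ≈ -0.62065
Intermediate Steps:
S = 2891/4658 (S = 43365*(1/69870) = 2891/4658 ≈ 0.62065)
-S = -1*2891/4658 = -2891/4658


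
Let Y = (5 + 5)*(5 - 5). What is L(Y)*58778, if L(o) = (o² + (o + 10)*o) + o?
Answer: 0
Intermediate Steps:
Y = 0 (Y = 10*0 = 0)
L(o) = o + o² + o*(10 + o) (L(o) = (o² + (10 + o)*o) + o = (o² + o*(10 + o)) + o = o + o² + o*(10 + o))
L(Y)*58778 = (0*(11 + 2*0))*58778 = (0*(11 + 0))*58778 = (0*11)*58778 = 0*58778 = 0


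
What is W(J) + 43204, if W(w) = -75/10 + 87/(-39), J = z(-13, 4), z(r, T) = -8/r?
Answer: 1123051/26 ≈ 43194.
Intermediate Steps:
J = 8/13 (J = -8/(-13) = -8*(-1/13) = 8/13 ≈ 0.61539)
W(w) = -253/26 (W(w) = -75*⅒ + 87*(-1/39) = -15/2 - 29/13 = -253/26)
W(J) + 43204 = -253/26 + 43204 = 1123051/26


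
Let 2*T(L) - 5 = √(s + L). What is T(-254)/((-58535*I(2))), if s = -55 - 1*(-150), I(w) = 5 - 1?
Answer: -1/93656 - I*√159/468280 ≈ -1.0677e-5 - 2.6927e-5*I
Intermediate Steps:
I(w) = 4
s = 95 (s = -55 + 150 = 95)
T(L) = 5/2 + √(95 + L)/2
T(-254)/((-58535*I(2))) = (5/2 + √(95 - 254)/2)/((-58535*4)) = (5/2 + √(-159)/2)/((-2545*92)) = (5/2 + (I*√159)/2)/(-234140) = (5/2 + I*√159/2)*(-1/234140) = -1/93656 - I*√159/468280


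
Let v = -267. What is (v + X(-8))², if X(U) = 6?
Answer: 68121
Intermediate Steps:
(v + X(-8))² = (-267 + 6)² = (-261)² = 68121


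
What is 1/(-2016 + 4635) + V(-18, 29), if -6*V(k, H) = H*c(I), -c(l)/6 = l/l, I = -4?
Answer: 75952/2619 ≈ 29.000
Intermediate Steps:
c(l) = -6 (c(l) = -6*l/l = -6*1 = -6)
V(k, H) = H (V(k, H) = -H*(-6)/6 = -(-1)*H = H)
1/(-2016 + 4635) + V(-18, 29) = 1/(-2016 + 4635) + 29 = 1/2619 + 29 = 75952/2619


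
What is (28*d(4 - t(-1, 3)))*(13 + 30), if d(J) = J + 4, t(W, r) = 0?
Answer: 9632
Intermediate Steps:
d(J) = 4 + J
(28*d(4 - t(-1, 3)))*(13 + 30) = (28*(4 + (4 - 1*0)))*(13 + 30) = (28*(4 + (4 + 0)))*43 = (28*(4 + 4))*43 = (28*8)*43 = 224*43 = 9632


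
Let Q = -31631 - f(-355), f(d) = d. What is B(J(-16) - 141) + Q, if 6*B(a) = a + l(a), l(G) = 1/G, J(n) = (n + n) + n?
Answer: -17751353/567 ≈ -31308.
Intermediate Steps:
J(n) = 3*n (J(n) = 2*n + n = 3*n)
B(a) = a/6 + 1/(6*a) (B(a) = (a + 1/a)/6 = a/6 + 1/(6*a))
Q = -31276 (Q = -31631 - 1*(-355) = -31631 + 355 = -31276)
B(J(-16) - 141) + Q = (1 + (3*(-16) - 141)²)/(6*(3*(-16) - 141)) - 31276 = (1 + (-48 - 141)²)/(6*(-48 - 141)) - 31276 = (⅙)*(1 + (-189)²)/(-189) - 31276 = (⅙)*(-1/189)*(1 + 35721) - 31276 = (⅙)*(-1/189)*35722 - 31276 = -17861/567 - 31276 = -17751353/567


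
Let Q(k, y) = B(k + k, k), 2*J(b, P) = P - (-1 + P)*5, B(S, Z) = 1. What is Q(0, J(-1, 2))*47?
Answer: 47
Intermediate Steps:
J(b, P) = 5/2 - 2*P (J(b, P) = (P - (-1 + P)*5)/2 = (P - (-5 + 5*P))/2 = (P + (5 - 5*P))/2 = (5 - 4*P)/2 = 5/2 - 2*P)
Q(k, y) = 1
Q(0, J(-1, 2))*47 = 1*47 = 47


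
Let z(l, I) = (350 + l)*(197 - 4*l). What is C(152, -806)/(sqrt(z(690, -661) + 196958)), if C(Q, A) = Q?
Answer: -76*I*sqrt(2468562)/1234281 ≈ -0.096743*I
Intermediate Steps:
z(l, I) = (197 - 4*l)*(350 + l)
C(152, -806)/(sqrt(z(690, -661) + 196958)) = 152/(sqrt((68950 - 1203*690 - 4*690**2) + 196958)) = 152/(sqrt((68950 - 830070 - 4*476100) + 196958)) = 152/(sqrt((68950 - 830070 - 1904400) + 196958)) = 152/(sqrt(-2665520 + 196958)) = 152/(sqrt(-2468562)) = 152/((I*sqrt(2468562))) = 152*(-I*sqrt(2468562)/2468562) = -76*I*sqrt(2468562)/1234281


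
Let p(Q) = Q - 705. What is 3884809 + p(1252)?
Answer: 3885356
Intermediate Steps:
p(Q) = -705 + Q
3884809 + p(1252) = 3884809 + (-705 + 1252) = 3884809 + 547 = 3885356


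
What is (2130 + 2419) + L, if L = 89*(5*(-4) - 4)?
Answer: 2413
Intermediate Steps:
L = -2136 (L = 89*(-20 - 4) = 89*(-24) = -2136)
(2130 + 2419) + L = (2130 + 2419) - 2136 = 4549 - 2136 = 2413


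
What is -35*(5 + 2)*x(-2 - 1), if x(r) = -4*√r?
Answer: 980*I*√3 ≈ 1697.4*I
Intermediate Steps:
-35*(5 + 2)*x(-2 - 1) = -35*(5 + 2)*(-4*√(-2 - 1)) = -245*(-4*I*√3) = -(-980)*I*√3 = 980*I*√3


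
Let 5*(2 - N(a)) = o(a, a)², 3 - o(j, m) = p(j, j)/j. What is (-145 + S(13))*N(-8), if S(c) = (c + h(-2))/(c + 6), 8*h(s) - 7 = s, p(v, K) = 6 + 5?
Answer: 2565927/9728 ≈ 263.77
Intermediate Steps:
p(v, K) = 11
h(s) = 7/8 + s/8
S(c) = (5/8 + c)/(6 + c) (S(c) = (c + (7/8 + (⅛)*(-2)))/(c + 6) = (c + (7/8 - ¼))/(6 + c) = (c + 5/8)/(6 + c) = (5/8 + c)/(6 + c))
o(j, m) = 3 - 11/j
N(a) = 2 - (3 - 11/a)²/5
(-145 + S(13))*N(-8) = (-145 + (5/8 + 13)/(6 + 13))*((⅕)*(-121 + (-8)² + 66*(-8))/(-8)²) = (-145 + (109/8)/19)*((⅕)*(1/64)*(-121 + 64 - 528)) = (-145 + (1/19)*(109/8))*((⅕)*(1/64)*(-585)) = (-145 + 109/152)*(-117/64) = -21931/152*(-117/64) = 2565927/9728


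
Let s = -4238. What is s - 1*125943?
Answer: -130181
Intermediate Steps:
s - 1*125943 = -4238 - 1*125943 = -4238 - 125943 = -130181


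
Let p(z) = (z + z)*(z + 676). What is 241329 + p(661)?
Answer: 2008843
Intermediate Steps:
p(z) = 2*z*(676 + z) (p(z) = (2*z)*(676 + z) = 2*z*(676 + z))
241329 + p(661) = 241329 + 2*661*(676 + 661) = 241329 + 2*661*1337 = 241329 + 1767514 = 2008843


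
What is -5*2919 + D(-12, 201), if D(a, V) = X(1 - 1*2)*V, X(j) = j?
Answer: -14796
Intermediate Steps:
D(a, V) = -V (D(a, V) = (1 - 1*2)*V = (1 - 2)*V = -V)
-5*2919 + D(-12, 201) = -5*2919 - 1*201 = -14595 - 201 = -14796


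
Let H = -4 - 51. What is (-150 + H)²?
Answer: 42025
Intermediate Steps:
H = -55
(-150 + H)² = (-150 - 55)² = (-205)² = 42025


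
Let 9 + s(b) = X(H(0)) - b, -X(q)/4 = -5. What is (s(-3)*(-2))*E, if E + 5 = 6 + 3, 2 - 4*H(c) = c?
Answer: -112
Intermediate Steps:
H(c) = 1/2 - c/4
E = 4 (E = -5 + (6 + 3) = -5 + 9 = 4)
X(q) = 20 (X(q) = -4*(-5) = 20)
s(b) = 11 - b (s(b) = -9 + (20 - b) = 11 - b)
(s(-3)*(-2))*E = ((11 - 1*(-3))*(-2))*4 = ((11 + 3)*(-2))*4 = (14*(-2))*4 = -28*4 = -112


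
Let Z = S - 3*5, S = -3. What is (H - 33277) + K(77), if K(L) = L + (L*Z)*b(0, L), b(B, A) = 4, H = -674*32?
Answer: -60312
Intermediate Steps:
H = -21568
Z = -18 (Z = -3 - 3*5 = -3 - 15 = -18)
K(L) = -71*L (K(L) = L + (L*(-18))*4 = L - 18*L*4 = L - 72*L = -71*L)
(H - 33277) + K(77) = (-21568 - 33277) - 71*77 = -54845 - 5467 = -60312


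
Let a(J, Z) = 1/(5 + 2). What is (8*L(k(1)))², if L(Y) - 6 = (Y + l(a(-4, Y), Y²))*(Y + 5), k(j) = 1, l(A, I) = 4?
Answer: 82944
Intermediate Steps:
a(J, Z) = ⅐ (a(J, Z) = 1/7 = ⅐)
L(Y) = 6 + (4 + Y)*(5 + Y) (L(Y) = 6 + (Y + 4)*(Y + 5) = 6 + (4 + Y)*(5 + Y))
(8*L(k(1)))² = (8*(26 + 1² + 9*1))² = (8*(26 + 1 + 9))² = (8*36)² = 288² = 82944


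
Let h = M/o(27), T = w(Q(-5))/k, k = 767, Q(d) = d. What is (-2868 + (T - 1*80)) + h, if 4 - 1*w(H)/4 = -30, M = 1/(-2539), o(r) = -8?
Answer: -45925024993/15579304 ≈ -2947.8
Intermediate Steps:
M = -1/2539 ≈ -0.00039386
w(H) = 136 (w(H) = 16 - 4*(-30) = 16 + 120 = 136)
T = 136/767 ≈ 0.17731
h = 1/20312 (h = -1/2539/(-8) = -1/2539*(-⅛) = 1/20312 ≈ 4.9232e-5)
(-2868 + (T - 1*80)) + h = (-2868 + (136/767 - 1*80)) + 1/20312 = (-2868 + (136/767 - 80)) + 1/20312 = (-2868 - 61224/767) + 1/20312 = -2260980/767 + 1/20312 = -45925024993/15579304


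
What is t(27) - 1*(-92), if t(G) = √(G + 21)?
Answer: 92 + 4*√3 ≈ 98.928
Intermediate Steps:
t(G) = √(21 + G)
t(27) - 1*(-92) = √(21 + 27) - 1*(-92) = √48 + 92 = 4*√3 + 92 = 92 + 4*√3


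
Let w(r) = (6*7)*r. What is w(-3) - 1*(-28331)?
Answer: 28205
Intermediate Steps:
w(r) = 42*r
w(-3) - 1*(-28331) = 42*(-3) - 1*(-28331) = -126 + 28331 = 28205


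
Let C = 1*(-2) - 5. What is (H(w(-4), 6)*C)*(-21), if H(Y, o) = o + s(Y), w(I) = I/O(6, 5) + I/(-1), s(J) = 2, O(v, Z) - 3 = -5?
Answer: 1176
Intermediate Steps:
O(v, Z) = -2 (O(v, Z) = 3 - 5 = -2)
w(I) = -3*I/2 (w(I) = I/(-2) + I/(-1) = I*(-½) + I*(-1) = -I/2 - I = -3*I/2)
C = -7 (C = -2 - 5 = -7)
H(Y, o) = 2 + o (H(Y, o) = o + 2 = 2 + o)
(H(w(-4), 6)*C)*(-21) = ((2 + 6)*(-7))*(-21) = (8*(-7))*(-21) = -56*(-21) = 1176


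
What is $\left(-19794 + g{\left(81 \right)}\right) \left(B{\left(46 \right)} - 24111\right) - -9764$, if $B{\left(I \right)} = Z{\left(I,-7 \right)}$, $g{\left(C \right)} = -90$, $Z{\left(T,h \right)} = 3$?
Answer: $479373236$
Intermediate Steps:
$B{\left(I \right)} = 3$
$\left(-19794 + g{\left(81 \right)}\right) \left(B{\left(46 \right)} - 24111\right) - -9764 = \left(-19794 - 90\right) \left(3 - 24111\right) - -9764 = \left(-19884\right) \left(-24108\right) + 9764 = 479363472 + 9764 = 479373236$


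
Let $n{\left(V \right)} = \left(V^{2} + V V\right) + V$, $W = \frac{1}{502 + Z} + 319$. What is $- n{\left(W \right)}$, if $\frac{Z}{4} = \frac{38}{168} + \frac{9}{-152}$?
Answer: $- \frac{32799337785472623}{160904474641} \approx -2.0384 \cdot 10^{5}$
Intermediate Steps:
$Z = \frac{533}{798}$ ($Z = 4 \left(\frac{38}{168} + \frac{9}{-152}\right) = 4 \left(38 \cdot \frac{1}{168} + 9 \left(- \frac{1}{152}\right)\right) = 4 \left(\frac{19}{84} - \frac{9}{152}\right) = 4 \cdot \frac{533}{3192} = \frac{533}{798} \approx 0.66792$)
$W = \frac{127960949}{401129}$ ($W = \frac{1}{502 + \frac{533}{798}} + 319 = \frac{1}{\frac{401129}{798}} + 319 = \frac{798}{401129} + 319 = \frac{127960949}{401129} \approx 319.0$)
$n{\left(V \right)} = V + 2 V^{2}$ ($n{\left(V \right)} = \left(V^{2} + V^{2}\right) + V = 2 V^{2} + V = V + 2 V^{2}$)
$- n{\left(W \right)} = - \frac{127960949 \left(1 + 2 \cdot \frac{127960949}{401129}\right)}{401129} = - \frac{127960949 \left(1 + \frac{255921898}{401129}\right)}{401129} = - \frac{127960949 \cdot 256323027}{401129 \cdot 401129} = \left(-1\right) \frac{32799337785472623}{160904474641} = - \frac{32799337785472623}{160904474641}$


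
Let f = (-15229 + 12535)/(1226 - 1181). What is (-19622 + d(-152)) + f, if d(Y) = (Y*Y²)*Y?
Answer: 8006627012/15 ≈ 5.3378e+8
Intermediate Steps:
f = -898/15 (f = -2694/45 = -2694*1/45 = -898/15 ≈ -59.867)
d(Y) = Y⁴ (d(Y) = Y³*Y = Y⁴)
(-19622 + d(-152)) + f = (-19622 + (-152)⁴) - 898/15 = (-19622 + 533794816) - 898/15 = 533775194 - 898/15 = 8006627012/15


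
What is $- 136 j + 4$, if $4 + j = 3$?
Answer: $140$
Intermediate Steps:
$j = -1$ ($j = -4 + 3 = -1$)
$- 136 j + 4 = \left(-136\right) \left(-1\right) + 4 = 136 + 4 = 140$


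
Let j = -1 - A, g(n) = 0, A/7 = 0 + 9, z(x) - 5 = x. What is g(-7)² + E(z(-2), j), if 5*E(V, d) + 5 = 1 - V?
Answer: -7/5 ≈ -1.4000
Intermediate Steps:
z(x) = 5 + x
A = 63 (A = 7*(0 + 9) = 7*9 = 63)
j = -64 (j = -1 - 1*63 = -1 - 63 = -64)
E(V, d) = -⅘ - V/5 (E(V, d) = -1 + (1 - V)/5 = -1 + (⅕ - V/5) = -⅘ - V/5)
g(-7)² + E(z(-2), j) = 0² + (-⅘ - (5 - 2)/5) = 0 + (-⅘ - ⅕*3) = 0 + (-⅘ - ⅗) = 0 - 7/5 = -7/5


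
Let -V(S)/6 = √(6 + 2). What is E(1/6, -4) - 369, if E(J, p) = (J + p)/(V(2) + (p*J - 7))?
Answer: -1523023/4126 + 414*√2/2063 ≈ -368.84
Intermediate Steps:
V(S) = -12*√2 (V(S) = -6*√(6 + 2) = -12*√2)
E(J, p) = (J + p)/(-7 - 12*√2 + J*p) (E(J, p) = (J + p)/(-12*√2 + (p*J - 7)) = (J + p)/(-12*√2 + (J*p - 7)) = (J + p)/(-12*√2 + (-7 + J*p)) = (J + p)/(-7 - 12*√2 + J*p))
E(1/6, -4) - 369 = (1/6 - 4)/(-7 - 12*√2 - 4/6) - 369 = (⅙ - 4)/(-7 - 12*√2 + (⅙)*(-4)) - 369 = -23/6/(-7 - 12*√2 - ⅔) - 369 = -23/6/(-23/3 - 12*√2) - 369 = -23/(6*(-23/3 - 12*√2)) - 369 = -369 - 23/(6*(-23/3 - 12*√2))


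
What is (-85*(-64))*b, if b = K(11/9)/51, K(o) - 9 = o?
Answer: 29440/27 ≈ 1090.4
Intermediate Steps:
K(o) = 9 + o
b = 92/459 (b = (9 + 11/9)/51 = (9 + 11*(1/9))*(1/51) = (9 + 11/9)*(1/51) = (92/9)*(1/51) = 92/459 ≈ 0.20044)
(-85*(-64))*b = -85*(-64)*(92/459) = 5440*(92/459) = 29440/27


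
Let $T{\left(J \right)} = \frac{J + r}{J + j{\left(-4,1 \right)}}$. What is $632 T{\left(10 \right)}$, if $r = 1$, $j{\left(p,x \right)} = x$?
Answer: $632$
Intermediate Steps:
$T{\left(J \right)} = 1$ ($T{\left(J \right)} = \frac{J + 1}{J + 1} = \frac{1 + J}{1 + J} = 1$)
$632 T{\left(10 \right)} = 632 \cdot 1 = 632$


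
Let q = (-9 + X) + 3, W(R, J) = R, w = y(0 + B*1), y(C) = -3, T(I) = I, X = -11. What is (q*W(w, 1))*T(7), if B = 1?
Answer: 357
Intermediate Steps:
w = -3
q = -17 (q = (-9 - 11) + 3 = -20 + 3 = -17)
(q*W(w, 1))*T(7) = -17*(-3)*7 = 51*7 = 357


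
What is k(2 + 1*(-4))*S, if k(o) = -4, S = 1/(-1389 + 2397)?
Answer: -1/252 ≈ -0.0039683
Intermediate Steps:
S = 1/1008 ≈ 0.00099206
k(2 + 1*(-4))*S = -4*1/1008 = -1/252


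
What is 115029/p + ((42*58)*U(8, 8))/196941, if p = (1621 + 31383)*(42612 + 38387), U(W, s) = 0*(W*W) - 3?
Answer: -6504585557493/175493534014412 ≈ -0.037065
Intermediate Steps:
U(W, s) = -3 (U(W, s) = 0*W² - 3 = 0 - 3 = -3)
p = 2673290996 (p = 33004*80999 = 2673290996)
115029/p + ((42*58)*U(8, 8))/196941 = 115029/2673290996 + ((42*58)*(-3))/196941 = 115029*(1/2673290996) + (2436*(-3))*(1/196941) = 115029/2673290996 - 7308*1/196941 = 115029/2673290996 - 2436/65647 = -6504585557493/175493534014412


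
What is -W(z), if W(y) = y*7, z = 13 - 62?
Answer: 343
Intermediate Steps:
z = -49
W(y) = 7*y
-W(z) = -7*(-49) = -1*(-343) = 343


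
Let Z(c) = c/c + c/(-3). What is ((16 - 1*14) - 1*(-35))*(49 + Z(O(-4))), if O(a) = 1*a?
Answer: 5698/3 ≈ 1899.3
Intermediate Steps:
O(a) = a
Z(c) = 1 - c/3 (Z(c) = 1 + c*(-1/3) = 1 - c/3)
((16 - 1*14) - 1*(-35))*(49 + Z(O(-4))) = ((16 - 1*14) - 1*(-35))*(49 + (1 - 1/3*(-4))) = ((16 - 14) + 35)*(49 + (1 + 4/3)) = (2 + 35)*(49 + 7/3) = 37*(154/3) = 5698/3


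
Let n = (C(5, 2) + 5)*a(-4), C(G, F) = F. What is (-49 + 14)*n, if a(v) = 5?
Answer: -1225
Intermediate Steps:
n = 35 (n = (2 + 5)*5 = 7*5 = 35)
(-49 + 14)*n = (-49 + 14)*35 = -35*35 = -1225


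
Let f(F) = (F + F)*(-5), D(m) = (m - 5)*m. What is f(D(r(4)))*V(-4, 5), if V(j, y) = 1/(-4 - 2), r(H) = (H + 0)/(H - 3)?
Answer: -20/3 ≈ -6.6667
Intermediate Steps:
r(H) = H/(-3 + H)
V(j, y) = -1/6 (V(j, y) = 1/(-6) = -1/6)
D(m) = m*(-5 + m) (D(m) = (-5 + m)*m = m*(-5 + m))
f(F) = -10*F (f(F) = (2*F)*(-5) = -10*F)
f(D(r(4)))*V(-4, 5) = -10*4/(-3 + 4)*(-5 + 4/(-3 + 4))*(-1/6) = -10*4/1*(-5 + 4/1)*(-1/6) = -10*4*1*(-5 + 4*1)*(-1/6) = -40*(-5 + 4)*(-1/6) = -40*(-1)*(-1/6) = -10*(-4)*(-1/6) = 40*(-1/6) = -20/3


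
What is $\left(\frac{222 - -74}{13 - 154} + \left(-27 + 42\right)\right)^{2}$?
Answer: $\frac{3308761}{19881} \approx 166.43$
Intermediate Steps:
$\left(\frac{222 - -74}{13 - 154} + \left(-27 + 42\right)\right)^{2} = \left(\frac{222 + \left(-28 + 102\right)}{-141} + 15\right)^{2} = \left(\left(222 + 74\right) \left(- \frac{1}{141}\right) + 15\right)^{2} = \left(296 \left(- \frac{1}{141}\right) + 15\right)^{2} = \left(- \frac{296}{141} + 15\right)^{2} = \left(\frac{1819}{141}\right)^{2} = \frac{3308761}{19881}$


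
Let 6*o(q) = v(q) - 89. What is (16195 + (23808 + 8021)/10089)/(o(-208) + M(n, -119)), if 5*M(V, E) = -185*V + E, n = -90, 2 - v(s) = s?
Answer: 1634231840/335597133 ≈ 4.8696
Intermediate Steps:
v(s) = 2 - s
o(q) = -29/2 - q/6 (o(q) = ((2 - q) - 89)/6 = (-87 - q)/6 = -29/2 - q/6)
M(V, E) = -37*V + E/5 (M(V, E) = (-185*V + E)/5 = (E - 185*V)/5 = -37*V + E/5)
(16195 + (23808 + 8021)/10089)/(o(-208) + M(n, -119)) = (16195 + (23808 + 8021)/10089)/((-29/2 - ⅙*(-208)) + (-37*(-90) + (⅕)*(-119))) = (16195 + 31829*(1/10089))/((-29/2 + 104/3) + (3330 - 119/5)) = (16195 + 31829/10089)/(121/6 + 16531/5) = 163423184/(10089*(99791/30)) = (163423184/10089)*(30/99791) = 1634231840/335597133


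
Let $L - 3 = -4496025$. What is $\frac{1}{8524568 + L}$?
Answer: $\frac{1}{4028546} \approx 2.4823 \cdot 10^{-7}$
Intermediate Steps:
$L = -4496022$ ($L = 3 - 4496025 = -4496022$)
$\frac{1}{8524568 + L} = \frac{1}{8524568 - 4496022} = \frac{1}{4028546}$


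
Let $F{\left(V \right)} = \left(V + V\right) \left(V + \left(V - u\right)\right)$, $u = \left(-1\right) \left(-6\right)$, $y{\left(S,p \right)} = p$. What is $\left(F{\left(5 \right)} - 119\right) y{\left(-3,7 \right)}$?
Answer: $-553$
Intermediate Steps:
$u = 6$
$F{\left(V \right)} = 2 V \left(-6 + 2 V\right)$ ($F{\left(V \right)} = \left(V + V\right) \left(V + \left(V - 6\right)\right) = 2 V \left(V + \left(V - 6\right)\right) = 2 V \left(V + \left(-6 + V\right)\right) = 2 V \left(-6 + 2 V\right)$)
$\left(F{\left(5 \right)} - 119\right) y{\left(-3,7 \right)} = \left(4 \cdot 5 \left(-3 + 5\right) - 119\right) 7 = \left(4 \cdot 5 \cdot 2 - 119\right) 7 = \left(40 - 119\right) 7 = \left(-79\right) 7 = -553$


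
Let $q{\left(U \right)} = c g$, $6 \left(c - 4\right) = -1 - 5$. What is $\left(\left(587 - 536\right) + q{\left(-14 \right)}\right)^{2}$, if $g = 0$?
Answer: $2601$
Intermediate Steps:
$c = 3$ ($c = 4 + \frac{-1 - 5}{6} = 4 + \frac{1}{6} \left(-6\right) = 4 - 1 = 3$)
$q{\left(U \right)} = 0$ ($q{\left(U \right)} = 3 \cdot 0 = 0$)
$\left(\left(587 - 536\right) + q{\left(-14 \right)}\right)^{2} = \left(\left(587 - 536\right) + 0\right)^{2} = \left(51 + 0\right)^{2} = 51^{2} = 2601$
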